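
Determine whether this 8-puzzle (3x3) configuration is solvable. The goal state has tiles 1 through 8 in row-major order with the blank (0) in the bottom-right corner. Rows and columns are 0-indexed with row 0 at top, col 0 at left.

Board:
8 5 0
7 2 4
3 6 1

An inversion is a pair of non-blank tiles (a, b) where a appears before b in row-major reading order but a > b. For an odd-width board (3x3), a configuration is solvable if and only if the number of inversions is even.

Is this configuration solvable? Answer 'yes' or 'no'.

Answer: no

Derivation:
Inversions (pairs i<j in row-major order where tile[i] > tile[j] > 0): 21
21 is odd, so the puzzle is not solvable.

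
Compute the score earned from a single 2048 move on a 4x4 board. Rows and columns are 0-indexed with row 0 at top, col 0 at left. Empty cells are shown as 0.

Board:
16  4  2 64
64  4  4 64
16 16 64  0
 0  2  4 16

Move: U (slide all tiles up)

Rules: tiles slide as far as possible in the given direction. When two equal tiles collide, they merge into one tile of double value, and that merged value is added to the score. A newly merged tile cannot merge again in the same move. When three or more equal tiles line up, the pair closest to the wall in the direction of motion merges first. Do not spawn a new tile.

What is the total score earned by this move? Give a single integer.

Answer: 136

Derivation:
Slide up:
col 0: [16, 64, 16, 0] -> [16, 64, 16, 0]  score +0 (running 0)
col 1: [4, 4, 16, 2] -> [8, 16, 2, 0]  score +8 (running 8)
col 2: [2, 4, 64, 4] -> [2, 4, 64, 4]  score +0 (running 8)
col 3: [64, 64, 0, 16] -> [128, 16, 0, 0]  score +128 (running 136)
Board after move:
 16   8   2 128
 64  16   4  16
 16   2  64   0
  0   0   4   0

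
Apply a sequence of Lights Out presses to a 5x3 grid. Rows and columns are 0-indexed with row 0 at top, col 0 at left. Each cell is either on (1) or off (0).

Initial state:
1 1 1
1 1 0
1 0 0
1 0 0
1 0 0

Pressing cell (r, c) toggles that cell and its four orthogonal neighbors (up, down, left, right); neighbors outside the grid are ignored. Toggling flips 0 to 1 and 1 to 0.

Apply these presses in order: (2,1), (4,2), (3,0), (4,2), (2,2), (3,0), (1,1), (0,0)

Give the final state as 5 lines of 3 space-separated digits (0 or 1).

After press 1 at (2,1):
1 1 1
1 0 0
0 1 1
1 1 0
1 0 0

After press 2 at (4,2):
1 1 1
1 0 0
0 1 1
1 1 1
1 1 1

After press 3 at (3,0):
1 1 1
1 0 0
1 1 1
0 0 1
0 1 1

After press 4 at (4,2):
1 1 1
1 0 0
1 1 1
0 0 0
0 0 0

After press 5 at (2,2):
1 1 1
1 0 1
1 0 0
0 0 1
0 0 0

After press 6 at (3,0):
1 1 1
1 0 1
0 0 0
1 1 1
1 0 0

After press 7 at (1,1):
1 0 1
0 1 0
0 1 0
1 1 1
1 0 0

After press 8 at (0,0):
0 1 1
1 1 0
0 1 0
1 1 1
1 0 0

Answer: 0 1 1
1 1 0
0 1 0
1 1 1
1 0 0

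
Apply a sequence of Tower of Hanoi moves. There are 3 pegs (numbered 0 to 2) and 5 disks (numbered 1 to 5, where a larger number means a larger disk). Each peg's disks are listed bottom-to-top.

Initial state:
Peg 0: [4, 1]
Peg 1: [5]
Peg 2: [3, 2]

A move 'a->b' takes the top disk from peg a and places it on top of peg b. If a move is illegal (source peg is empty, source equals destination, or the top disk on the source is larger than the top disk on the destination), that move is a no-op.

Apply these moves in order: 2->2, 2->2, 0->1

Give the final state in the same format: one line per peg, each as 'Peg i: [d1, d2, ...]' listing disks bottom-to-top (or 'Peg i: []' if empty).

Answer: Peg 0: [4]
Peg 1: [5, 1]
Peg 2: [3, 2]

Derivation:
After move 1 (2->2):
Peg 0: [4, 1]
Peg 1: [5]
Peg 2: [3, 2]

After move 2 (2->2):
Peg 0: [4, 1]
Peg 1: [5]
Peg 2: [3, 2]

After move 3 (0->1):
Peg 0: [4]
Peg 1: [5, 1]
Peg 2: [3, 2]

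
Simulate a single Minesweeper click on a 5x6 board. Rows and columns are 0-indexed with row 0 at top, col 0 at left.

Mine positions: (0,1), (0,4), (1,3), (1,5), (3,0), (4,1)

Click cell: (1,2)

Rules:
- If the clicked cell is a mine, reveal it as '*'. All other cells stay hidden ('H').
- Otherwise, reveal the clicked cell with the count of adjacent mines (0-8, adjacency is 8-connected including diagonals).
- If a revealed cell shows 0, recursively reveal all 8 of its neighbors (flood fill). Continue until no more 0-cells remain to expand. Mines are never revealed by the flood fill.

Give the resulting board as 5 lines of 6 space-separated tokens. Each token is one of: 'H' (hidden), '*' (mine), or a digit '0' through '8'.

H H H H H H
H H 2 H H H
H H H H H H
H H H H H H
H H H H H H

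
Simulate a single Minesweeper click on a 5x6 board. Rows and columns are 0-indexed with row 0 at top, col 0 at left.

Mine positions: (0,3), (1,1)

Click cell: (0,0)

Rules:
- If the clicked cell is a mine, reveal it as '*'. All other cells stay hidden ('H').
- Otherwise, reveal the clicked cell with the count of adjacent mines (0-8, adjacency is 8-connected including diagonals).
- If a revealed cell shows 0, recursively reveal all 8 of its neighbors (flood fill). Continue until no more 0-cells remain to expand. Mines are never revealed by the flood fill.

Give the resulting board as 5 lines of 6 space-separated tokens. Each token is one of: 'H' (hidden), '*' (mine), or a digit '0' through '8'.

1 H H H H H
H H H H H H
H H H H H H
H H H H H H
H H H H H H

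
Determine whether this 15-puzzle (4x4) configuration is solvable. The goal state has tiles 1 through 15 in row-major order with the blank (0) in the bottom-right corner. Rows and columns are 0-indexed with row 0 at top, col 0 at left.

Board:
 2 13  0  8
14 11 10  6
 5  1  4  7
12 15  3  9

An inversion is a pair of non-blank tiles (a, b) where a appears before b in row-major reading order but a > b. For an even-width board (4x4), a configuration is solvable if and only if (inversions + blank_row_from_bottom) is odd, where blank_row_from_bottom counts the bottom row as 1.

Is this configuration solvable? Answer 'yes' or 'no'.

Inversions: 56
Blank is in row 0 (0-indexed from top), which is row 4 counting from the bottom (bottom = 1).
56 + 4 = 60, which is even, so the puzzle is not solvable.

Answer: no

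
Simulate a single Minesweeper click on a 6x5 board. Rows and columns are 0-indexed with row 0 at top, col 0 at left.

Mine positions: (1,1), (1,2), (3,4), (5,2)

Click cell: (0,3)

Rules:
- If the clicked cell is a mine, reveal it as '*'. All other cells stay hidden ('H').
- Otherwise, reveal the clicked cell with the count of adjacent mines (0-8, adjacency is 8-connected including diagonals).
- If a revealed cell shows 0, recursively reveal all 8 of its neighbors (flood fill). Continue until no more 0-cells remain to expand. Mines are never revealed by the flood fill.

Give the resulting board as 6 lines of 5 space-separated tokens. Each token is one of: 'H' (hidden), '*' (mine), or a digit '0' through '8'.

H H H 1 H
H H H H H
H H H H H
H H H H H
H H H H H
H H H H H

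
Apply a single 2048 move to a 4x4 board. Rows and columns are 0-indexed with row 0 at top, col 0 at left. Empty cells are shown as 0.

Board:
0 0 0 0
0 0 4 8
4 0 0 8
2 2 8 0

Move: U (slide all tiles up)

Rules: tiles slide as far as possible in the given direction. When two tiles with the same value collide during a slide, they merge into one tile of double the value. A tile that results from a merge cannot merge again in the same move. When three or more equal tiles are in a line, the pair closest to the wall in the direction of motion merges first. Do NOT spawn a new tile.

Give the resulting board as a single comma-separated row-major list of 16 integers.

Slide up:
col 0: [0, 0, 4, 2] -> [4, 2, 0, 0]
col 1: [0, 0, 0, 2] -> [2, 0, 0, 0]
col 2: [0, 4, 0, 8] -> [4, 8, 0, 0]
col 3: [0, 8, 8, 0] -> [16, 0, 0, 0]

Answer: 4, 2, 4, 16, 2, 0, 8, 0, 0, 0, 0, 0, 0, 0, 0, 0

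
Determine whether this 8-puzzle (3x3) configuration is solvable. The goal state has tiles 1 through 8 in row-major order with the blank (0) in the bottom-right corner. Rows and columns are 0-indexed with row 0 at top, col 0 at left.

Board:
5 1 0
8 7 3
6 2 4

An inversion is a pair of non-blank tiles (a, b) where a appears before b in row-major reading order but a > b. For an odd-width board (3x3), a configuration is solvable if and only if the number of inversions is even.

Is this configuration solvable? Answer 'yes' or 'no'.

Answer: yes

Derivation:
Inversions (pairs i<j in row-major order where tile[i] > tile[j] > 0): 16
16 is even, so the puzzle is solvable.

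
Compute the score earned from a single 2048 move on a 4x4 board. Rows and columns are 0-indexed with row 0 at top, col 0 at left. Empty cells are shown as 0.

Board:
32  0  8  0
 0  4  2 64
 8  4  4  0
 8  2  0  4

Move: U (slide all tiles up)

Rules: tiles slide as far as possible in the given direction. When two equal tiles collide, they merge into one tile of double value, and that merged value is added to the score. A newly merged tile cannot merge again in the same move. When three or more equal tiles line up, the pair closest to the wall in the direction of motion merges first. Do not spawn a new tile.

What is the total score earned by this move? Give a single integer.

Answer: 24

Derivation:
Slide up:
col 0: [32, 0, 8, 8] -> [32, 16, 0, 0]  score +16 (running 16)
col 1: [0, 4, 4, 2] -> [8, 2, 0, 0]  score +8 (running 24)
col 2: [8, 2, 4, 0] -> [8, 2, 4, 0]  score +0 (running 24)
col 3: [0, 64, 0, 4] -> [64, 4, 0, 0]  score +0 (running 24)
Board after move:
32  8  8 64
16  2  2  4
 0  0  4  0
 0  0  0  0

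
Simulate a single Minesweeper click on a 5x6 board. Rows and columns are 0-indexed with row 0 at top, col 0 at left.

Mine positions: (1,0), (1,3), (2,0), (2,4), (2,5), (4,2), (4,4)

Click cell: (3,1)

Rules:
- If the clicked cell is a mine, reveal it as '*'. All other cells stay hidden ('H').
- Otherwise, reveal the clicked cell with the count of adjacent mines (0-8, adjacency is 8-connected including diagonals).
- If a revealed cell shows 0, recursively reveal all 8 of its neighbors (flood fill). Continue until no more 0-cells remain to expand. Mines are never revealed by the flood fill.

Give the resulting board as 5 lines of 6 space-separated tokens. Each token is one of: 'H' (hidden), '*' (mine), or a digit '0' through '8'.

H H H H H H
H H H H H H
H H H H H H
H 2 H H H H
H H H H H H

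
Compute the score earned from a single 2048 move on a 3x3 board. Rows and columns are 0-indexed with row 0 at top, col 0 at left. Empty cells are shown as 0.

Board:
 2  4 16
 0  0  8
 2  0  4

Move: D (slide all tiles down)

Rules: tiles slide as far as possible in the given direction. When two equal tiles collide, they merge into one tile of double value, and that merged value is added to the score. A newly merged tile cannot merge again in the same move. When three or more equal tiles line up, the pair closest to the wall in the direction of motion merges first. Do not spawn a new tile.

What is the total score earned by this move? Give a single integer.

Answer: 4

Derivation:
Slide down:
col 0: [2, 0, 2] -> [0, 0, 4]  score +4 (running 4)
col 1: [4, 0, 0] -> [0, 0, 4]  score +0 (running 4)
col 2: [16, 8, 4] -> [16, 8, 4]  score +0 (running 4)
Board after move:
 0  0 16
 0  0  8
 4  4  4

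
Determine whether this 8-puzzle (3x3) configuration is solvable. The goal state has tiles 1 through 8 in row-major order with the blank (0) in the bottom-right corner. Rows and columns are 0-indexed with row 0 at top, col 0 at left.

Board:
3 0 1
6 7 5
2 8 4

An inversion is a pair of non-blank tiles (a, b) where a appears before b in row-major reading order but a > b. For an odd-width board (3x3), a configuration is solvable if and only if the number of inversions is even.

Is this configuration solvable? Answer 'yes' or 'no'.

Answer: no

Derivation:
Inversions (pairs i<j in row-major order where tile[i] > tile[j] > 0): 11
11 is odd, so the puzzle is not solvable.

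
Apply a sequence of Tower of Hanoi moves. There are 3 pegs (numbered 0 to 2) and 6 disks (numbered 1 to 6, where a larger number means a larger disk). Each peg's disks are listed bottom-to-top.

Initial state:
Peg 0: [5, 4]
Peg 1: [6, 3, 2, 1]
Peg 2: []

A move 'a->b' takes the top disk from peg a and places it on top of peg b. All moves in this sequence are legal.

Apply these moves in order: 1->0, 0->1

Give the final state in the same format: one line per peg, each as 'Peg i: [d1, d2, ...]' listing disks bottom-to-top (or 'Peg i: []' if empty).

Answer: Peg 0: [5, 4]
Peg 1: [6, 3, 2, 1]
Peg 2: []

Derivation:
After move 1 (1->0):
Peg 0: [5, 4, 1]
Peg 1: [6, 3, 2]
Peg 2: []

After move 2 (0->1):
Peg 0: [5, 4]
Peg 1: [6, 3, 2, 1]
Peg 2: []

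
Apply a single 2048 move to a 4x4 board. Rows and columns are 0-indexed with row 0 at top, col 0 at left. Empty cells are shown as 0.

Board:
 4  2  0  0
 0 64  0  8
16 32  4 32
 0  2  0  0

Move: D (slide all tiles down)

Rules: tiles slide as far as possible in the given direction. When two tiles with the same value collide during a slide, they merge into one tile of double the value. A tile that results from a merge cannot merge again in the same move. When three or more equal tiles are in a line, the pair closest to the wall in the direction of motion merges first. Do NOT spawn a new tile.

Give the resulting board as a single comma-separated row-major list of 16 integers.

Answer: 0, 2, 0, 0, 0, 64, 0, 0, 4, 32, 0, 8, 16, 2, 4, 32

Derivation:
Slide down:
col 0: [4, 0, 16, 0] -> [0, 0, 4, 16]
col 1: [2, 64, 32, 2] -> [2, 64, 32, 2]
col 2: [0, 0, 4, 0] -> [0, 0, 0, 4]
col 3: [0, 8, 32, 0] -> [0, 0, 8, 32]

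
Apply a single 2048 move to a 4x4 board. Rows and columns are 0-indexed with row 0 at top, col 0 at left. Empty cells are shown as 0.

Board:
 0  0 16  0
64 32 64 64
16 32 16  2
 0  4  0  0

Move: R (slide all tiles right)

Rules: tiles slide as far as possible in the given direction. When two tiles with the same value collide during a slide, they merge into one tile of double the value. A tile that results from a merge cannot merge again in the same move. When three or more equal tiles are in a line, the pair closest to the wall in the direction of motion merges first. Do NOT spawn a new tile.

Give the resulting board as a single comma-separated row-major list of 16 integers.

Slide right:
row 0: [0, 0, 16, 0] -> [0, 0, 0, 16]
row 1: [64, 32, 64, 64] -> [0, 64, 32, 128]
row 2: [16, 32, 16, 2] -> [16, 32, 16, 2]
row 3: [0, 4, 0, 0] -> [0, 0, 0, 4]

Answer: 0, 0, 0, 16, 0, 64, 32, 128, 16, 32, 16, 2, 0, 0, 0, 4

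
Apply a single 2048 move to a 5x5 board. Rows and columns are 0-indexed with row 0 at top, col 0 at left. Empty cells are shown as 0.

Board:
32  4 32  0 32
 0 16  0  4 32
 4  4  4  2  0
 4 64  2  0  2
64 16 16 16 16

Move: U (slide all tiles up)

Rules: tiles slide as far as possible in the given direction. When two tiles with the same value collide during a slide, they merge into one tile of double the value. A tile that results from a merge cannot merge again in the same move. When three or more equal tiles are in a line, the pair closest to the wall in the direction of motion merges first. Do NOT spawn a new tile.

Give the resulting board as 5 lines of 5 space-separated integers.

Answer: 32  4 32  4 64
 8 16  4  2  2
64  4  2 16 16
 0 64 16  0  0
 0 16  0  0  0

Derivation:
Slide up:
col 0: [32, 0, 4, 4, 64] -> [32, 8, 64, 0, 0]
col 1: [4, 16, 4, 64, 16] -> [4, 16, 4, 64, 16]
col 2: [32, 0, 4, 2, 16] -> [32, 4, 2, 16, 0]
col 3: [0, 4, 2, 0, 16] -> [4, 2, 16, 0, 0]
col 4: [32, 32, 0, 2, 16] -> [64, 2, 16, 0, 0]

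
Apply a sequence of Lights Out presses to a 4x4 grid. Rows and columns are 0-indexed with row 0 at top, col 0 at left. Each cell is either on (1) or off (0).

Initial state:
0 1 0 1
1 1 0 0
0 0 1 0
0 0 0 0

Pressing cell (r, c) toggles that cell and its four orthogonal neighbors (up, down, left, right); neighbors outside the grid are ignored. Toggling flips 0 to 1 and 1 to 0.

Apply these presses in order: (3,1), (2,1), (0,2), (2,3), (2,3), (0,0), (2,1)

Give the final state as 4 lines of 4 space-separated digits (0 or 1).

After press 1 at (3,1):
0 1 0 1
1 1 0 0
0 1 1 0
1 1 1 0

After press 2 at (2,1):
0 1 0 1
1 0 0 0
1 0 0 0
1 0 1 0

After press 3 at (0,2):
0 0 1 0
1 0 1 0
1 0 0 0
1 0 1 0

After press 4 at (2,3):
0 0 1 0
1 0 1 1
1 0 1 1
1 0 1 1

After press 5 at (2,3):
0 0 1 0
1 0 1 0
1 0 0 0
1 0 1 0

After press 6 at (0,0):
1 1 1 0
0 0 1 0
1 0 0 0
1 0 1 0

After press 7 at (2,1):
1 1 1 0
0 1 1 0
0 1 1 0
1 1 1 0

Answer: 1 1 1 0
0 1 1 0
0 1 1 0
1 1 1 0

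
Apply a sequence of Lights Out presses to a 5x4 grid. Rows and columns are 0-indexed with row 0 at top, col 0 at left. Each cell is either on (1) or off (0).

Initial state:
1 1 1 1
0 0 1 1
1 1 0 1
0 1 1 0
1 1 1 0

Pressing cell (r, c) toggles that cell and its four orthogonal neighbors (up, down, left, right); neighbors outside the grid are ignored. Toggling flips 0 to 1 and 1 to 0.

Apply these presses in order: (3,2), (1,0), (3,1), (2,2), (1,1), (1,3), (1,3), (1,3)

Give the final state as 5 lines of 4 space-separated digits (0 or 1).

Answer: 0 0 1 0
0 0 0 0
0 0 0 1
1 1 0 1
1 0 0 0

Derivation:
After press 1 at (3,2):
1 1 1 1
0 0 1 1
1 1 1 1
0 0 0 1
1 1 0 0

After press 2 at (1,0):
0 1 1 1
1 1 1 1
0 1 1 1
0 0 0 1
1 1 0 0

After press 3 at (3,1):
0 1 1 1
1 1 1 1
0 0 1 1
1 1 1 1
1 0 0 0

After press 4 at (2,2):
0 1 1 1
1 1 0 1
0 1 0 0
1 1 0 1
1 0 0 0

After press 5 at (1,1):
0 0 1 1
0 0 1 1
0 0 0 0
1 1 0 1
1 0 0 0

After press 6 at (1,3):
0 0 1 0
0 0 0 0
0 0 0 1
1 1 0 1
1 0 0 0

After press 7 at (1,3):
0 0 1 1
0 0 1 1
0 0 0 0
1 1 0 1
1 0 0 0

After press 8 at (1,3):
0 0 1 0
0 0 0 0
0 0 0 1
1 1 0 1
1 0 0 0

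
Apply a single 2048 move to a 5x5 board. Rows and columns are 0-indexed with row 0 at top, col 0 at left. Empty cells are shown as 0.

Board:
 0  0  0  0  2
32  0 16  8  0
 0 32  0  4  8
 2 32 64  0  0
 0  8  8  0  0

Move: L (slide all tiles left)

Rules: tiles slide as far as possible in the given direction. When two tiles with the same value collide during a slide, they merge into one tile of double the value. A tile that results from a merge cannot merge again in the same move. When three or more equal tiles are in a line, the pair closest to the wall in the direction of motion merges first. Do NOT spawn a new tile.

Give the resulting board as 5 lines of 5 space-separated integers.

Slide left:
row 0: [0, 0, 0, 0, 2] -> [2, 0, 0, 0, 0]
row 1: [32, 0, 16, 8, 0] -> [32, 16, 8, 0, 0]
row 2: [0, 32, 0, 4, 8] -> [32, 4, 8, 0, 0]
row 3: [2, 32, 64, 0, 0] -> [2, 32, 64, 0, 0]
row 4: [0, 8, 8, 0, 0] -> [16, 0, 0, 0, 0]

Answer:  2  0  0  0  0
32 16  8  0  0
32  4  8  0  0
 2 32 64  0  0
16  0  0  0  0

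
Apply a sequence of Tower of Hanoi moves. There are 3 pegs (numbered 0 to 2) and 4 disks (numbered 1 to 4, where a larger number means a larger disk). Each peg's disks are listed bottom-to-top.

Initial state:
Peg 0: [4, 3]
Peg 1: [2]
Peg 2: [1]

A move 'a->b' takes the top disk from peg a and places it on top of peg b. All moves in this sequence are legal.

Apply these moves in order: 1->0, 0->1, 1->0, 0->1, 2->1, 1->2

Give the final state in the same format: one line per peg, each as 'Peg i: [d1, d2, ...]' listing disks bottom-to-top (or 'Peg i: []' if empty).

Answer: Peg 0: [4, 3]
Peg 1: [2]
Peg 2: [1]

Derivation:
After move 1 (1->0):
Peg 0: [4, 3, 2]
Peg 1: []
Peg 2: [1]

After move 2 (0->1):
Peg 0: [4, 3]
Peg 1: [2]
Peg 2: [1]

After move 3 (1->0):
Peg 0: [4, 3, 2]
Peg 1: []
Peg 2: [1]

After move 4 (0->1):
Peg 0: [4, 3]
Peg 1: [2]
Peg 2: [1]

After move 5 (2->1):
Peg 0: [4, 3]
Peg 1: [2, 1]
Peg 2: []

After move 6 (1->2):
Peg 0: [4, 3]
Peg 1: [2]
Peg 2: [1]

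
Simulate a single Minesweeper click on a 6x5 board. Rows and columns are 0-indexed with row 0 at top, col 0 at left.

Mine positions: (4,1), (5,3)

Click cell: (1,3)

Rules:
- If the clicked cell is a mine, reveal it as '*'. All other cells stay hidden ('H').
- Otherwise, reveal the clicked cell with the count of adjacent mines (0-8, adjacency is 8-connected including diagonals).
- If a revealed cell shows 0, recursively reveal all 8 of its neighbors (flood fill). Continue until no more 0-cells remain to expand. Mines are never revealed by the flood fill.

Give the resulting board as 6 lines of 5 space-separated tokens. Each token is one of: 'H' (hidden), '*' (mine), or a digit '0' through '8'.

0 0 0 0 0
0 0 0 0 0
0 0 0 0 0
1 1 1 0 0
H H 2 1 1
H H H H H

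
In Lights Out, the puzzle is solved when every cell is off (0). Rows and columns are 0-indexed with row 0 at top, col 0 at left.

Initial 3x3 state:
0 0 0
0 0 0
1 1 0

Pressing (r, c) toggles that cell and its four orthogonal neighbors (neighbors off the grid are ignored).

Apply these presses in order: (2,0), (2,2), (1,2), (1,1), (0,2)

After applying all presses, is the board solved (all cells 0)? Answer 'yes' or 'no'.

Answer: yes

Derivation:
After press 1 at (2,0):
0 0 0
1 0 0
0 0 0

After press 2 at (2,2):
0 0 0
1 0 1
0 1 1

After press 3 at (1,2):
0 0 1
1 1 0
0 1 0

After press 4 at (1,1):
0 1 1
0 0 1
0 0 0

After press 5 at (0,2):
0 0 0
0 0 0
0 0 0

Lights still on: 0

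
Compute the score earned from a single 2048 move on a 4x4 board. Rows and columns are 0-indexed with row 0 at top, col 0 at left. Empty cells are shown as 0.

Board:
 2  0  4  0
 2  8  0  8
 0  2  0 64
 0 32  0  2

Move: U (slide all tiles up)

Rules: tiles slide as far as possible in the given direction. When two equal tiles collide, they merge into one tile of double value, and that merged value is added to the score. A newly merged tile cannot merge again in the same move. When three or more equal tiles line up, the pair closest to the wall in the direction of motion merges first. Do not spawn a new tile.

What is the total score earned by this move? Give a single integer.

Answer: 4

Derivation:
Slide up:
col 0: [2, 2, 0, 0] -> [4, 0, 0, 0]  score +4 (running 4)
col 1: [0, 8, 2, 32] -> [8, 2, 32, 0]  score +0 (running 4)
col 2: [4, 0, 0, 0] -> [4, 0, 0, 0]  score +0 (running 4)
col 3: [0, 8, 64, 2] -> [8, 64, 2, 0]  score +0 (running 4)
Board after move:
 4  8  4  8
 0  2  0 64
 0 32  0  2
 0  0  0  0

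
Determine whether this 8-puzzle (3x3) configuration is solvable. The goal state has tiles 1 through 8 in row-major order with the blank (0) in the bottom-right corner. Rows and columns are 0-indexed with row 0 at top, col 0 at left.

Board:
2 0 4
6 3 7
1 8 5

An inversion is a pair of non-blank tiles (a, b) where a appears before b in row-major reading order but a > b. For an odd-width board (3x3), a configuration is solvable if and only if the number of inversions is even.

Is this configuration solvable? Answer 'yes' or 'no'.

Inversions (pairs i<j in row-major order where tile[i] > tile[j] > 0): 10
10 is even, so the puzzle is solvable.

Answer: yes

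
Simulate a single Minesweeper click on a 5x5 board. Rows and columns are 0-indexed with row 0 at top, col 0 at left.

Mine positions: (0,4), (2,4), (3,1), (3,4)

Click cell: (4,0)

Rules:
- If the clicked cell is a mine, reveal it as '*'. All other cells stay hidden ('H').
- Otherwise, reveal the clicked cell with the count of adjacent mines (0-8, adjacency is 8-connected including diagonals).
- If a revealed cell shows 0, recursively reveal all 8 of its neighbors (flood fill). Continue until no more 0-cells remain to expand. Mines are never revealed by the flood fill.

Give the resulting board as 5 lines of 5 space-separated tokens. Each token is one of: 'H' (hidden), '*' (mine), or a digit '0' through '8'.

H H H H H
H H H H H
H H H H H
H H H H H
1 H H H H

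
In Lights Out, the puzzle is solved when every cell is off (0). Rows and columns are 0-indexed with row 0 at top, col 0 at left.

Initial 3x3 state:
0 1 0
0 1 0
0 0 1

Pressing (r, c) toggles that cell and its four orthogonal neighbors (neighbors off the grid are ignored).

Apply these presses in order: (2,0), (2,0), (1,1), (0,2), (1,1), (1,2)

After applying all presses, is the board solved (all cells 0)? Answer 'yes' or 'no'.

After press 1 at (2,0):
0 1 0
1 1 0
1 1 1

After press 2 at (2,0):
0 1 0
0 1 0
0 0 1

After press 3 at (1,1):
0 0 0
1 0 1
0 1 1

After press 4 at (0,2):
0 1 1
1 0 0
0 1 1

After press 5 at (1,1):
0 0 1
0 1 1
0 0 1

After press 6 at (1,2):
0 0 0
0 0 0
0 0 0

Lights still on: 0

Answer: yes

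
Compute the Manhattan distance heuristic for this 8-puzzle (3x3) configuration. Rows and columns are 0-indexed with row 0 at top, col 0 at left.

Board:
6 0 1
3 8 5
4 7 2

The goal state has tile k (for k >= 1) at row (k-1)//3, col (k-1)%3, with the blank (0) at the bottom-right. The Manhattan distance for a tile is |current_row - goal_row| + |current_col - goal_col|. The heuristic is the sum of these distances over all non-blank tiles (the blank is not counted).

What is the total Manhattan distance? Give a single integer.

Answer: 15

Derivation:
Tile 6: at (0,0), goal (1,2), distance |0-1|+|0-2| = 3
Tile 1: at (0,2), goal (0,0), distance |0-0|+|2-0| = 2
Tile 3: at (1,0), goal (0,2), distance |1-0|+|0-2| = 3
Tile 8: at (1,1), goal (2,1), distance |1-2|+|1-1| = 1
Tile 5: at (1,2), goal (1,1), distance |1-1|+|2-1| = 1
Tile 4: at (2,0), goal (1,0), distance |2-1|+|0-0| = 1
Tile 7: at (2,1), goal (2,0), distance |2-2|+|1-0| = 1
Tile 2: at (2,2), goal (0,1), distance |2-0|+|2-1| = 3
Sum: 3 + 2 + 3 + 1 + 1 + 1 + 1 + 3 = 15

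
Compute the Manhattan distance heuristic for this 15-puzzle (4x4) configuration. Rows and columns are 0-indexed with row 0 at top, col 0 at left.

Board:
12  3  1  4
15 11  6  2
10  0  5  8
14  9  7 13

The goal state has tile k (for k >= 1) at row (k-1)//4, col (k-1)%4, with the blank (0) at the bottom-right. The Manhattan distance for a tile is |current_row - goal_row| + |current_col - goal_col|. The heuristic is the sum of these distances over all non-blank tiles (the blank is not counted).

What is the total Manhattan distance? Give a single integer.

Answer: 31

Derivation:
Tile 12: (0,0)->(2,3) = 5
Tile 3: (0,1)->(0,2) = 1
Tile 1: (0,2)->(0,0) = 2
Tile 4: (0,3)->(0,3) = 0
Tile 15: (1,0)->(3,2) = 4
Tile 11: (1,1)->(2,2) = 2
Tile 6: (1,2)->(1,1) = 1
Tile 2: (1,3)->(0,1) = 3
Tile 10: (2,0)->(2,1) = 1
Tile 5: (2,2)->(1,0) = 3
Tile 8: (2,3)->(1,3) = 1
Tile 14: (3,0)->(3,1) = 1
Tile 9: (3,1)->(2,0) = 2
Tile 7: (3,2)->(1,2) = 2
Tile 13: (3,3)->(3,0) = 3
Sum: 5 + 1 + 2 + 0 + 4 + 2 + 1 + 3 + 1 + 3 + 1 + 1 + 2 + 2 + 3 = 31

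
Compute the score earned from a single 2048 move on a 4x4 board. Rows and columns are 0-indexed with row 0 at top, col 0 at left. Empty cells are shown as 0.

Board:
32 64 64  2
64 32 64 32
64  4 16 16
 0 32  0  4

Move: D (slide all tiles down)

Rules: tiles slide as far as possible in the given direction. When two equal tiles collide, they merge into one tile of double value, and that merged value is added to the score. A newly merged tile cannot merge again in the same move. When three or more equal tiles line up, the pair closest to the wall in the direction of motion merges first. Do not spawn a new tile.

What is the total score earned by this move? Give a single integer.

Slide down:
col 0: [32, 64, 64, 0] -> [0, 0, 32, 128]  score +128 (running 128)
col 1: [64, 32, 4, 32] -> [64, 32, 4, 32]  score +0 (running 128)
col 2: [64, 64, 16, 0] -> [0, 0, 128, 16]  score +128 (running 256)
col 3: [2, 32, 16, 4] -> [2, 32, 16, 4]  score +0 (running 256)
Board after move:
  0  64   0   2
  0  32   0  32
 32   4 128  16
128  32  16   4

Answer: 256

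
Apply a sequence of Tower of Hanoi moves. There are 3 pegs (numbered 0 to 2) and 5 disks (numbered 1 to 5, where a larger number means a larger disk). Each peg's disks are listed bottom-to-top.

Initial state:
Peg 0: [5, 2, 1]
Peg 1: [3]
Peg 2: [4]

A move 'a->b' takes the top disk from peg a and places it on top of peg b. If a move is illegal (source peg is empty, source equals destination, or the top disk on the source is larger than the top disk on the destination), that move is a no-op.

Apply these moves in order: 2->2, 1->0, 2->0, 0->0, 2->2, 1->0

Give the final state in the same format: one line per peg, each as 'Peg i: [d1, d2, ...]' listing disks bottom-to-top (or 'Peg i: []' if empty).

Answer: Peg 0: [5, 2, 1]
Peg 1: [3]
Peg 2: [4]

Derivation:
After move 1 (2->2):
Peg 0: [5, 2, 1]
Peg 1: [3]
Peg 2: [4]

After move 2 (1->0):
Peg 0: [5, 2, 1]
Peg 1: [3]
Peg 2: [4]

After move 3 (2->0):
Peg 0: [5, 2, 1]
Peg 1: [3]
Peg 2: [4]

After move 4 (0->0):
Peg 0: [5, 2, 1]
Peg 1: [3]
Peg 2: [4]

After move 5 (2->2):
Peg 0: [5, 2, 1]
Peg 1: [3]
Peg 2: [4]

After move 6 (1->0):
Peg 0: [5, 2, 1]
Peg 1: [3]
Peg 2: [4]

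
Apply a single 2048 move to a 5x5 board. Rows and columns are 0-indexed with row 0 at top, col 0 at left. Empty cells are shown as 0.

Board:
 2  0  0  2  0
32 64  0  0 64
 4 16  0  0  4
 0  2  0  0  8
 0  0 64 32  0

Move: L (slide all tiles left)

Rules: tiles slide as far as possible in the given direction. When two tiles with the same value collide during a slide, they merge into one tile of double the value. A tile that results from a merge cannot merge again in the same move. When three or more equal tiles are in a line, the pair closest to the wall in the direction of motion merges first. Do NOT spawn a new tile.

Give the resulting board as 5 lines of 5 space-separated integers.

Answer:   4   0   0   0   0
 32 128   0   0   0
  4  16   4   0   0
  2   8   0   0   0
 64  32   0   0   0

Derivation:
Slide left:
row 0: [2, 0, 0, 2, 0] -> [4, 0, 0, 0, 0]
row 1: [32, 64, 0, 0, 64] -> [32, 128, 0, 0, 0]
row 2: [4, 16, 0, 0, 4] -> [4, 16, 4, 0, 0]
row 3: [0, 2, 0, 0, 8] -> [2, 8, 0, 0, 0]
row 4: [0, 0, 64, 32, 0] -> [64, 32, 0, 0, 0]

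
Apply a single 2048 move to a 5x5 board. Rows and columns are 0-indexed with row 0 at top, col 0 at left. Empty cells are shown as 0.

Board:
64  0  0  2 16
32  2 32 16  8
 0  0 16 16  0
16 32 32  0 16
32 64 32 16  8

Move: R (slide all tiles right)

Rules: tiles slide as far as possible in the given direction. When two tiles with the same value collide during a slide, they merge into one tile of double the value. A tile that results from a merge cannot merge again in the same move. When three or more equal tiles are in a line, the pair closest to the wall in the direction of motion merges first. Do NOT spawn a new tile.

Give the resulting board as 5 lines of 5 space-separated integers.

Answer:  0  0 64  2 16
32  2 32 16  8
 0  0  0  0 32
 0  0 16 64 16
32 64 32 16  8

Derivation:
Slide right:
row 0: [64, 0, 0, 2, 16] -> [0, 0, 64, 2, 16]
row 1: [32, 2, 32, 16, 8] -> [32, 2, 32, 16, 8]
row 2: [0, 0, 16, 16, 0] -> [0, 0, 0, 0, 32]
row 3: [16, 32, 32, 0, 16] -> [0, 0, 16, 64, 16]
row 4: [32, 64, 32, 16, 8] -> [32, 64, 32, 16, 8]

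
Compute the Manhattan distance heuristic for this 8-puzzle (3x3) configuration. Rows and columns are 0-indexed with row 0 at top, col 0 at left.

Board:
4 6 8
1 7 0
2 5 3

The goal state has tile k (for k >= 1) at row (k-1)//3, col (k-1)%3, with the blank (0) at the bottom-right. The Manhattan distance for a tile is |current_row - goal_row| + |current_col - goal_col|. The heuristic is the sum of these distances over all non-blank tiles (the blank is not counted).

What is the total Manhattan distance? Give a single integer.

Answer: 15

Derivation:
Tile 4: at (0,0), goal (1,0), distance |0-1|+|0-0| = 1
Tile 6: at (0,1), goal (1,2), distance |0-1|+|1-2| = 2
Tile 8: at (0,2), goal (2,1), distance |0-2|+|2-1| = 3
Tile 1: at (1,0), goal (0,0), distance |1-0|+|0-0| = 1
Tile 7: at (1,1), goal (2,0), distance |1-2|+|1-0| = 2
Tile 2: at (2,0), goal (0,1), distance |2-0|+|0-1| = 3
Tile 5: at (2,1), goal (1,1), distance |2-1|+|1-1| = 1
Tile 3: at (2,2), goal (0,2), distance |2-0|+|2-2| = 2
Sum: 1 + 2 + 3 + 1 + 2 + 3 + 1 + 2 = 15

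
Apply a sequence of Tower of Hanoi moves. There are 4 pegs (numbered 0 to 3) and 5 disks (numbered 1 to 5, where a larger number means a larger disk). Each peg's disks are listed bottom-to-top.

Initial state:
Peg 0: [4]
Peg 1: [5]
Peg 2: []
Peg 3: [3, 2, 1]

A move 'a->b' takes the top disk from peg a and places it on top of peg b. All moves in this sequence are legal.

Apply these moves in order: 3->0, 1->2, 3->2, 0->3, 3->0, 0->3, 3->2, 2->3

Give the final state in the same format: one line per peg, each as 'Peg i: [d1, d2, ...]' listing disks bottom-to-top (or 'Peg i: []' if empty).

Answer: Peg 0: [4]
Peg 1: []
Peg 2: [5, 2]
Peg 3: [3, 1]

Derivation:
After move 1 (3->0):
Peg 0: [4, 1]
Peg 1: [5]
Peg 2: []
Peg 3: [3, 2]

After move 2 (1->2):
Peg 0: [4, 1]
Peg 1: []
Peg 2: [5]
Peg 3: [3, 2]

After move 3 (3->2):
Peg 0: [4, 1]
Peg 1: []
Peg 2: [5, 2]
Peg 3: [3]

After move 4 (0->3):
Peg 0: [4]
Peg 1: []
Peg 2: [5, 2]
Peg 3: [3, 1]

After move 5 (3->0):
Peg 0: [4, 1]
Peg 1: []
Peg 2: [5, 2]
Peg 3: [3]

After move 6 (0->3):
Peg 0: [4]
Peg 1: []
Peg 2: [5, 2]
Peg 3: [3, 1]

After move 7 (3->2):
Peg 0: [4]
Peg 1: []
Peg 2: [5, 2, 1]
Peg 3: [3]

After move 8 (2->3):
Peg 0: [4]
Peg 1: []
Peg 2: [5, 2]
Peg 3: [3, 1]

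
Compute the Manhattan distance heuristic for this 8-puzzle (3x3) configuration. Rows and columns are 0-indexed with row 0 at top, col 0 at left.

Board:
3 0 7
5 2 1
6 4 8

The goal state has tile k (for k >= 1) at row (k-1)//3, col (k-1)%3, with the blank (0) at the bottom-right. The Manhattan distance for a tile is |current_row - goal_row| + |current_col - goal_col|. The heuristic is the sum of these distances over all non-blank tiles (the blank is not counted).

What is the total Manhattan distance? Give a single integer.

Tile 3: (0,0)->(0,2) = 2
Tile 7: (0,2)->(2,0) = 4
Tile 5: (1,0)->(1,1) = 1
Tile 2: (1,1)->(0,1) = 1
Tile 1: (1,2)->(0,0) = 3
Tile 6: (2,0)->(1,2) = 3
Tile 4: (2,1)->(1,0) = 2
Tile 8: (2,2)->(2,1) = 1
Sum: 2 + 4 + 1 + 1 + 3 + 3 + 2 + 1 = 17

Answer: 17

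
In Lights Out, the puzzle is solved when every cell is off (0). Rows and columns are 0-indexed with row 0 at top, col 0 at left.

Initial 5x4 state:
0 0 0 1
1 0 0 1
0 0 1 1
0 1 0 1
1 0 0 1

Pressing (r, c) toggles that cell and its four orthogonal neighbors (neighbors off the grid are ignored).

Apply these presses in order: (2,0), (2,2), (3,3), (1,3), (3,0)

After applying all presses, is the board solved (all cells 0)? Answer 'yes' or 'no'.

Answer: yes

Derivation:
After press 1 at (2,0):
0 0 0 1
0 0 0 1
1 1 1 1
1 1 0 1
1 0 0 1

After press 2 at (2,2):
0 0 0 1
0 0 1 1
1 0 0 0
1 1 1 1
1 0 0 1

After press 3 at (3,3):
0 0 0 1
0 0 1 1
1 0 0 1
1 1 0 0
1 0 0 0

After press 4 at (1,3):
0 0 0 0
0 0 0 0
1 0 0 0
1 1 0 0
1 0 0 0

After press 5 at (3,0):
0 0 0 0
0 0 0 0
0 0 0 0
0 0 0 0
0 0 0 0

Lights still on: 0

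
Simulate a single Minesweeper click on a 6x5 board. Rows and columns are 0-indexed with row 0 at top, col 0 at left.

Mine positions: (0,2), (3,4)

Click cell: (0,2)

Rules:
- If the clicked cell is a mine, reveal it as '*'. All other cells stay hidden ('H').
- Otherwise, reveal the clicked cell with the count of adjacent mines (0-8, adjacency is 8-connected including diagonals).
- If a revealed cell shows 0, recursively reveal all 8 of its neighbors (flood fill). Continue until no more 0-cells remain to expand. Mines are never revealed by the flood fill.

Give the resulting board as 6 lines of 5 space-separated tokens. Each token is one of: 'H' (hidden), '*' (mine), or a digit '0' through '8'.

H H * H H
H H H H H
H H H H H
H H H H H
H H H H H
H H H H H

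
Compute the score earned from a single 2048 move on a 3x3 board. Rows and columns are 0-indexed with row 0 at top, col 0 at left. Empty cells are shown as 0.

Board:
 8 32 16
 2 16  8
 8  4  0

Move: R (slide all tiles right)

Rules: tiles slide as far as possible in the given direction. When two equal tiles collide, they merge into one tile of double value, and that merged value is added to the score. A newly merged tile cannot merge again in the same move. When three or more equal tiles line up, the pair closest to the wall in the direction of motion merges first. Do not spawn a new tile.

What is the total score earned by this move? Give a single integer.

Answer: 0

Derivation:
Slide right:
row 0: [8, 32, 16] -> [8, 32, 16]  score +0 (running 0)
row 1: [2, 16, 8] -> [2, 16, 8]  score +0 (running 0)
row 2: [8, 4, 0] -> [0, 8, 4]  score +0 (running 0)
Board after move:
 8 32 16
 2 16  8
 0  8  4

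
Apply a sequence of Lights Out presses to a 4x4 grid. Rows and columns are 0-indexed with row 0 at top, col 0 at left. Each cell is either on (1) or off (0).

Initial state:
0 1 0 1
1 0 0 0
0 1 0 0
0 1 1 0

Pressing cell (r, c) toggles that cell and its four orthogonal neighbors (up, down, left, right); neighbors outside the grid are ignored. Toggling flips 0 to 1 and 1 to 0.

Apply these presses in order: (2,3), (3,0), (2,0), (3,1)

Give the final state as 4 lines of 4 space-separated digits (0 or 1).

After press 1 at (2,3):
0 1 0 1
1 0 0 1
0 1 1 1
0 1 1 1

After press 2 at (3,0):
0 1 0 1
1 0 0 1
1 1 1 1
1 0 1 1

After press 3 at (2,0):
0 1 0 1
0 0 0 1
0 0 1 1
0 0 1 1

After press 4 at (3,1):
0 1 0 1
0 0 0 1
0 1 1 1
1 1 0 1

Answer: 0 1 0 1
0 0 0 1
0 1 1 1
1 1 0 1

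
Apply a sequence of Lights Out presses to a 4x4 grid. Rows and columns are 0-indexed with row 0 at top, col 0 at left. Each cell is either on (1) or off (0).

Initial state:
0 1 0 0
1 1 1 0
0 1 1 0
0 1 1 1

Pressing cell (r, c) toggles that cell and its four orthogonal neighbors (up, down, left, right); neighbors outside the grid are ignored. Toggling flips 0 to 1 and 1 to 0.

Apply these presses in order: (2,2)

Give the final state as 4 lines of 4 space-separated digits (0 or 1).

After press 1 at (2,2):
0 1 0 0
1 1 0 0
0 0 0 1
0 1 0 1

Answer: 0 1 0 0
1 1 0 0
0 0 0 1
0 1 0 1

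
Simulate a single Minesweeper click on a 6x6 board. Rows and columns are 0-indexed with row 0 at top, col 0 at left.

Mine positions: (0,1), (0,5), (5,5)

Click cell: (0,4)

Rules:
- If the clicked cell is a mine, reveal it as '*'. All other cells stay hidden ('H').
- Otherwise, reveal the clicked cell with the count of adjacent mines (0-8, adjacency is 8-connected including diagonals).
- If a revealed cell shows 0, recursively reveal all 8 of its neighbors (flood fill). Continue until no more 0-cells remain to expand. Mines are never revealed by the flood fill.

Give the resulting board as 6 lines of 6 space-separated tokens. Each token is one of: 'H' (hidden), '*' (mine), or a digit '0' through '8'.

H H H H 1 H
H H H H H H
H H H H H H
H H H H H H
H H H H H H
H H H H H H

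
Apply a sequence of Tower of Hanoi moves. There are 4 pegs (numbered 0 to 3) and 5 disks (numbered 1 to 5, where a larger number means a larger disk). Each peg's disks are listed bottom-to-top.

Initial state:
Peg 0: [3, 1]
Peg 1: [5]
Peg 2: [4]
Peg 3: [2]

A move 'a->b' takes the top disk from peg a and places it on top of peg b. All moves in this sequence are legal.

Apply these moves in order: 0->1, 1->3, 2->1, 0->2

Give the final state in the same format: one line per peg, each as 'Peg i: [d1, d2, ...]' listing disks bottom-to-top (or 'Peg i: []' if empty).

Answer: Peg 0: []
Peg 1: [5, 4]
Peg 2: [3]
Peg 3: [2, 1]

Derivation:
After move 1 (0->1):
Peg 0: [3]
Peg 1: [5, 1]
Peg 2: [4]
Peg 3: [2]

After move 2 (1->3):
Peg 0: [3]
Peg 1: [5]
Peg 2: [4]
Peg 3: [2, 1]

After move 3 (2->1):
Peg 0: [3]
Peg 1: [5, 4]
Peg 2: []
Peg 3: [2, 1]

After move 4 (0->2):
Peg 0: []
Peg 1: [5, 4]
Peg 2: [3]
Peg 3: [2, 1]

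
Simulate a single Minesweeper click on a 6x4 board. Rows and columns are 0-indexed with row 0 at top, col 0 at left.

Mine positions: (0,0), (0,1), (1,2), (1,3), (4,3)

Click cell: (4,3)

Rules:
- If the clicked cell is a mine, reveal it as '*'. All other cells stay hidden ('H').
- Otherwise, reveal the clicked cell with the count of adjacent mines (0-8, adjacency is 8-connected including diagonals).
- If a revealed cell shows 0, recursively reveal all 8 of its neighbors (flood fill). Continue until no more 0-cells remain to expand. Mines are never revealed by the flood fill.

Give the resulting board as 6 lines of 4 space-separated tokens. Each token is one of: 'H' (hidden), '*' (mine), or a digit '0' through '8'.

H H H H
H H H H
H H H H
H H H H
H H H *
H H H H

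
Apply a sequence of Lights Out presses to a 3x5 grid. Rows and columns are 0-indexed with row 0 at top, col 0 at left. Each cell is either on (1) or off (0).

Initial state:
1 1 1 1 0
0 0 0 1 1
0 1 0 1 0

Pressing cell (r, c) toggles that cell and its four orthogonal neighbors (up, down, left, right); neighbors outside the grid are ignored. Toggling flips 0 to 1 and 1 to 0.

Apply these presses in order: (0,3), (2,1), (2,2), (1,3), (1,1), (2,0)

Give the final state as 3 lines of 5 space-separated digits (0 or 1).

After press 1 at (0,3):
1 1 0 0 1
0 0 0 0 1
0 1 0 1 0

After press 2 at (2,1):
1 1 0 0 1
0 1 0 0 1
1 0 1 1 0

After press 3 at (2,2):
1 1 0 0 1
0 1 1 0 1
1 1 0 0 0

After press 4 at (1,3):
1 1 0 1 1
0 1 0 1 0
1 1 0 1 0

After press 5 at (1,1):
1 0 0 1 1
1 0 1 1 0
1 0 0 1 0

After press 6 at (2,0):
1 0 0 1 1
0 0 1 1 0
0 1 0 1 0

Answer: 1 0 0 1 1
0 0 1 1 0
0 1 0 1 0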